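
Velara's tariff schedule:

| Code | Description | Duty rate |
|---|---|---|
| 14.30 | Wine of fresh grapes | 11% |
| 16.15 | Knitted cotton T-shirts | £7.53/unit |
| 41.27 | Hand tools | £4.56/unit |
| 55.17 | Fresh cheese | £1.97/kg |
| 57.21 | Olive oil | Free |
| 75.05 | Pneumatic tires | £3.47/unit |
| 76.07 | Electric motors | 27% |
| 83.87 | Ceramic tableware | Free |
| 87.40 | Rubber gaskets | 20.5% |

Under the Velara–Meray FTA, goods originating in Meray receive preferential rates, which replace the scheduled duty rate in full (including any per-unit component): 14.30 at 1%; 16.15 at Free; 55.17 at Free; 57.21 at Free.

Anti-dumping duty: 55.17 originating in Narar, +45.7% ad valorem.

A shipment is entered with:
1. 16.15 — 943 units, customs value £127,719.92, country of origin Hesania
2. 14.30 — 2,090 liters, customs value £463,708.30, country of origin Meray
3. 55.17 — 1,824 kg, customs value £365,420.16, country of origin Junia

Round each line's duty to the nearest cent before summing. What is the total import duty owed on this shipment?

Line 1 (16.15, Hesania, 943 units, £127,719.92):
Base rate for 16.15 is £7.53/unit.
16.15 has an FTA preferential rate, but origin Hesania is not Meray; base rate stands.
Duty = 943 × £7.53 = £7,100.79.
Line 2 (14.30, Meray, 2,090 liters, £463,708.30):
Base rate for 14.30 is 11%.
Origin Meray qualifies under the Velara–Meray agreement and 14.30 is covered: preferential rate 1% applies instead.
Duty = £463,708.30 × 1% = £4,637.08.
Line 3 (55.17, Junia, 1,824 kg, £365,420.16):
Base rate for 55.17 is £1.97/kg.
55.17 has an FTA preferential rate, but origin Junia is not Meray; base rate stands.
The additional-duty order on 55.17 targets Narar, not Junia; it does not apply.
Duty = 1,824 × £1.97 = £3,593.28.
Total = £7,100.79 + £4,637.08 + £3,593.28 = £15,331.15.

£15,331.15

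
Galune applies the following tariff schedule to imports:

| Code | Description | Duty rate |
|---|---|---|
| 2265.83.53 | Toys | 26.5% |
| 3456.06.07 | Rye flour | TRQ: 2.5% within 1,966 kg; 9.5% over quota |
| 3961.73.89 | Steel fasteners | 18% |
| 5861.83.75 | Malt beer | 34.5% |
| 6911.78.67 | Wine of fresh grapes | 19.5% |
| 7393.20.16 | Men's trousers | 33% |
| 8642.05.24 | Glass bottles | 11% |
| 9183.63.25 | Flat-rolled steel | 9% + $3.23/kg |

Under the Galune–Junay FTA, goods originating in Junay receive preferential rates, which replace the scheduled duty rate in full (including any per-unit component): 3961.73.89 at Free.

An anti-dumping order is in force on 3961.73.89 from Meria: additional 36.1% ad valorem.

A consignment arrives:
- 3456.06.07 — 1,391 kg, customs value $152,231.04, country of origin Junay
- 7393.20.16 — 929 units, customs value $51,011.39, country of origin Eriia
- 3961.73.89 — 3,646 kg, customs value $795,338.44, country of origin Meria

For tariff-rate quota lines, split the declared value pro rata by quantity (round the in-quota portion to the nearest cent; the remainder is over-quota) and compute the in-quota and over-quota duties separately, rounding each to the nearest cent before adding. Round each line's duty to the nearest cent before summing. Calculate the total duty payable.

$450,917.64

Line 1 (3456.06.07, Junay, 1,391 kg, $152,231.04):
Code 3456.06.07 is under a tariff-rate quota (threshold 1,966 kg). Quantity 1,391 kg is within the quota, so the in-quota rate 2.5% applies to the full value.
Duty = $152,231.04 × 2.5% = $3,805.78.
Line 2 (7393.20.16, Eriia, 929 units, $51,011.39):
Base rate for 7393.20.16 is 33%.
Duty = $51,011.39 × 33% = $16,833.76.
Line 3 (3961.73.89, Meria, 3,646 kg, $795,338.44):
Base rate for 3961.73.89 is 18%.
3961.73.89 has an FTA preferential rate, but origin Meria is not Junay; base rate stands.
Additional duty on 3961.73.89 from Meria: +36.1%. Applied ad valorem rate: 18% + 36.1% = 54.1%.
Duty = $795,338.44 × 54.1% = $430,278.10.
Total = $3,805.78 + $16,833.76 + $430,278.10 = $450,917.64.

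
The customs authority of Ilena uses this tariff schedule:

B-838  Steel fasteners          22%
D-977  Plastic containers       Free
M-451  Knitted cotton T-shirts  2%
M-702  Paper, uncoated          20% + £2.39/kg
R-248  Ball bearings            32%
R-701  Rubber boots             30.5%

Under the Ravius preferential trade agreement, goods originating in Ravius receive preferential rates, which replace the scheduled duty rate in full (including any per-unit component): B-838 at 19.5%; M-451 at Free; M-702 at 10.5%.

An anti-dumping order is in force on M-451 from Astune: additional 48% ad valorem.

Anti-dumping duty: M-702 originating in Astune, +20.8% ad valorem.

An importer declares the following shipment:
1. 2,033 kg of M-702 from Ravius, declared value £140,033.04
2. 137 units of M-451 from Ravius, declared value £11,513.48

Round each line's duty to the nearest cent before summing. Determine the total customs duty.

£14,703.47

Line 1 (M-702, Ravius, 2,033 kg, £140,033.04):
Base rate for M-702 is 20% + £2.39/kg.
Origin Ravius qualifies under the Ilena–Ravius agreement and M-702 is covered: preferential rate 10.5% applies instead.
The additional-duty order on M-702 targets Astune, not Ravius; it does not apply.
Duty = £140,033.04 × 10.5% = £14,703.47.
Line 2 (M-451, Ravius, 137 units, £11,513.48):
Base rate for M-451 is 2%.
Origin Ravius qualifies under the Ilena–Ravius agreement and M-451 is covered: preferential rate Free applies instead.
The additional-duty order on M-451 targets Astune, not Ravius; it does not apply.
Duty = £11,513.48 × 0% = £0.00.
Total = £14,703.47 + £0.00 = £14,703.47.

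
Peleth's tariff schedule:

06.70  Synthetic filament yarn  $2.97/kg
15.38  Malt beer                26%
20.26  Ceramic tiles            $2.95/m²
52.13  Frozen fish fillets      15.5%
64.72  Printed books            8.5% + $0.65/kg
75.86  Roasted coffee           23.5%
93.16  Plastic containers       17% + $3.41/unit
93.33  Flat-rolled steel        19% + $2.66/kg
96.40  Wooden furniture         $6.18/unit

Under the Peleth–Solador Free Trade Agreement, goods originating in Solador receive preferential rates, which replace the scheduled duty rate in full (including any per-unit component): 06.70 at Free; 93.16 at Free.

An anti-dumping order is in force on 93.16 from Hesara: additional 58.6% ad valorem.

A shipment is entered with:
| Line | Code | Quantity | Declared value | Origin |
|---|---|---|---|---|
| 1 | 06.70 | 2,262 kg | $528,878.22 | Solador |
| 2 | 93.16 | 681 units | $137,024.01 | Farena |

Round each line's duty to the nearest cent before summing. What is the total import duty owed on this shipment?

Line 1 (06.70, Solador, 2,262 kg, $528,878.22):
Base rate for 06.70 is $2.97/kg.
Origin Solador qualifies under the Peleth–Solador agreement and 06.70 is covered: preferential rate Free applies instead.
Duty = $528,878.22 × 0% = $0.00.
Line 2 (93.16, Farena, 681 units, $137,024.01):
Base rate for 93.16 is 17% + $3.41/unit.
93.16 has an FTA preferential rate, but origin Farena is not Solador; base rate stands.
The additional-duty order on 93.16 targets Hesara, not Farena; it does not apply.
Duty = $137,024.01 × 17% + 681 × $3.41 = $25,616.29.
Total = $0.00 + $25,616.29 = $25,616.29.

$25,616.29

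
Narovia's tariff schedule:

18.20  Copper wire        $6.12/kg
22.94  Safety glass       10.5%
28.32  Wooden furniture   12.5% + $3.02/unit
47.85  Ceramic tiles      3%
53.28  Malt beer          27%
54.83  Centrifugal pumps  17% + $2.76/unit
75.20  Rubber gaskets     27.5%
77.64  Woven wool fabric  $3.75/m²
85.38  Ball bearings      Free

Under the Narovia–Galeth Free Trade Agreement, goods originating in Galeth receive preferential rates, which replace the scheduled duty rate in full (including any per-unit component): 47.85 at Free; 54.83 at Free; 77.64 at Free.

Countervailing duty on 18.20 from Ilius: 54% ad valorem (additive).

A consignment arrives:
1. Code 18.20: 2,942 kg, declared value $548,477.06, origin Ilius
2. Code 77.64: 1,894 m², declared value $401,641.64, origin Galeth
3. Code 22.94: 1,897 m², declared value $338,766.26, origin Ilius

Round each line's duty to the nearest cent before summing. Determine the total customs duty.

$349,753.11

Line 1 (18.20, Ilius, 2,942 kg, $548,477.06):
Base rate for 18.20 is $6.12/kg.
Additional duty on 18.20 from Ilius: +54% ad valorem. Applied ad valorem rate = 54%.
Duty = $548,477.06 × 54% + 2,942 × $6.12 = $314,182.65.
Line 2 (77.64, Galeth, 1,894 m², $401,641.64):
Base rate for 77.64 is $3.75/m².
Origin Galeth qualifies under the Narovia–Galeth agreement and 77.64 is covered: preferential rate Free applies instead.
Duty = $401,641.64 × 0% = $0.00.
Line 3 (22.94, Ilius, 1,897 m², $338,766.26):
Base rate for 22.94 is 10.5%.
Duty = $338,766.26 × 10.5% = $35,570.46.
Total = $314,182.65 + $0.00 + $35,570.46 = $349,753.11.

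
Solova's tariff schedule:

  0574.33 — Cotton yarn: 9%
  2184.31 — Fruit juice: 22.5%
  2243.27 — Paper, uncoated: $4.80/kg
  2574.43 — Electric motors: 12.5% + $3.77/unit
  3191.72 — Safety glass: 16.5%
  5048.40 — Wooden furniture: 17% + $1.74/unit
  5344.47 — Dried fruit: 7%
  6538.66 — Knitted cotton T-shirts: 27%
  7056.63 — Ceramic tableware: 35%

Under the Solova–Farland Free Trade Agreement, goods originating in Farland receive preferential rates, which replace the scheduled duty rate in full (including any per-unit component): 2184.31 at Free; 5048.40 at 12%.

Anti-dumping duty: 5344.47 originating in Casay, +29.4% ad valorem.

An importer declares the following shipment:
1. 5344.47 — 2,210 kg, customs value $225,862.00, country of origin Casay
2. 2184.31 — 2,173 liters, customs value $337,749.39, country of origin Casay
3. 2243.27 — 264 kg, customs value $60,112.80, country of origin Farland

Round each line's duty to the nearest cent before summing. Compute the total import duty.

Line 1 (5344.47, Casay, 2,210 kg, $225,862.00):
Base rate for 5344.47 is 7%.
Additional duty on 5344.47 from Casay: +29.4%. Applied ad valorem rate: 7% + 29.4% = 36.4%.
Duty = $225,862.00 × 36.4% = $82,213.77.
Line 2 (2184.31, Casay, 2,173 liters, $337,749.39):
Base rate for 2184.31 is 22.5%.
2184.31 has an FTA preferential rate, but origin Casay is not Farland; base rate stands.
Duty = $337,749.39 × 22.5% = $75,993.61.
Line 3 (2243.27, Farland, 264 kg, $60,112.80):
Base rate for 2243.27 is $4.80/kg.
Origin Farland is the FTA partner but 2243.27 is not on the preference list; base rate stands.
Duty = 264 × $4.80 = $1,267.20.
Total = $82,213.77 + $75,993.61 + $1,267.20 = $159,474.58.

$159,474.58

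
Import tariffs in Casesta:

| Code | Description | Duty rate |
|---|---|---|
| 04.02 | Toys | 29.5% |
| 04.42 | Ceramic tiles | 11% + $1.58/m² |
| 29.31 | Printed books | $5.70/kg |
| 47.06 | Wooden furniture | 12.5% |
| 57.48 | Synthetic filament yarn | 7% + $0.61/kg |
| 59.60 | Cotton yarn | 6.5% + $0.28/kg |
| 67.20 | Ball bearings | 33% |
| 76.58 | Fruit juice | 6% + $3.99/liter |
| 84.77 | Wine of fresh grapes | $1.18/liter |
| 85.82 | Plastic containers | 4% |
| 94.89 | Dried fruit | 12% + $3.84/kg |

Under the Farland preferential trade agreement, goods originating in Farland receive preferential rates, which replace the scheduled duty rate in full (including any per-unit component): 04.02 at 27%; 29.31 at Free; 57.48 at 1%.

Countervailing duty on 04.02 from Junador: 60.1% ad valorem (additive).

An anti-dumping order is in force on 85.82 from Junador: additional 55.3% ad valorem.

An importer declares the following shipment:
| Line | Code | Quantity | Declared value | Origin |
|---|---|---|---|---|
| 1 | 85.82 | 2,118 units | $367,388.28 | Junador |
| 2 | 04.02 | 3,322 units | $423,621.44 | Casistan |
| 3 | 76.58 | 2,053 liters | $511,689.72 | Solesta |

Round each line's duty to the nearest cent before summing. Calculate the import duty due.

$381,722.42

Line 1 (85.82, Junador, 2,118 units, $367,388.28):
Base rate for 85.82 is 4%.
Additional duty on 85.82 from Junador: +55.3%. Applied ad valorem rate: 4% + 55.3% = 59.3%.
Duty = $367,388.28 × 59.3% = $217,861.25.
Line 2 (04.02, Casistan, 3,322 units, $423,621.44):
Base rate for 04.02 is 29.5%.
04.02 has an FTA preferential rate, but origin Casistan is not Farland; base rate stands.
The additional-duty order on 04.02 targets Junador, not Casistan; it does not apply.
Duty = $423,621.44 × 29.5% = $124,968.32.
Line 3 (76.58, Solesta, 2,053 liters, $511,689.72):
Base rate for 76.58 is 6% + $3.99/liter.
Duty = $511,689.72 × 6% + 2,053 × $3.99 = $38,892.85.
Total = $217,861.25 + $124,968.32 + $38,892.85 = $381,722.42.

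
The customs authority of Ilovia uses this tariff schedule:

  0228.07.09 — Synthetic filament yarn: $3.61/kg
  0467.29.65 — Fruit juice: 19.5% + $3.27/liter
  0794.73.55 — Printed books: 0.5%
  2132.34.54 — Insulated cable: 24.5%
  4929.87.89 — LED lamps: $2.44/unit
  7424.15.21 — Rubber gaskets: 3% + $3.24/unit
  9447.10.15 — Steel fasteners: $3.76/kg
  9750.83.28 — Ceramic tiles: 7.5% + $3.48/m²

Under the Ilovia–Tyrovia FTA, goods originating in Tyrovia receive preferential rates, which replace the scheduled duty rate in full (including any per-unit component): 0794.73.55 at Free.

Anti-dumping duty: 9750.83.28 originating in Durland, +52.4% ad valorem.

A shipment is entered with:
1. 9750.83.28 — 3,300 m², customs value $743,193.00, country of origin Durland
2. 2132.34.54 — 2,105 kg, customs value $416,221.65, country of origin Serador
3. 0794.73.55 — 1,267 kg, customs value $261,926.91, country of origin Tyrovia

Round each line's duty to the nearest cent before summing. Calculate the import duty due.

Line 1 (9750.83.28, Durland, 3,300 m², $743,193.00):
Base rate for 9750.83.28 is 7.5% + $3.48/m².
Additional duty on 9750.83.28 from Durland: +52.4%. Applied ad valorem rate: 7.5% + 52.4% = 59.9%.
Duty = $743,193.00 × 59.9% + 3,300 × $3.48 = $456,656.61.
Line 2 (2132.34.54, Serador, 2,105 kg, $416,221.65):
Base rate for 2132.34.54 is 24.5%.
Duty = $416,221.65 × 24.5% = $101,974.30.
Line 3 (0794.73.55, Tyrovia, 1,267 kg, $261,926.91):
Base rate for 0794.73.55 is 0.5%.
Origin Tyrovia qualifies under the Ilovia–Tyrovia agreement and 0794.73.55 is covered: preferential rate Free applies instead.
Duty = $261,926.91 × 0% = $0.00.
Total = $456,656.61 + $101,974.30 + $0.00 = $558,630.91.

$558,630.91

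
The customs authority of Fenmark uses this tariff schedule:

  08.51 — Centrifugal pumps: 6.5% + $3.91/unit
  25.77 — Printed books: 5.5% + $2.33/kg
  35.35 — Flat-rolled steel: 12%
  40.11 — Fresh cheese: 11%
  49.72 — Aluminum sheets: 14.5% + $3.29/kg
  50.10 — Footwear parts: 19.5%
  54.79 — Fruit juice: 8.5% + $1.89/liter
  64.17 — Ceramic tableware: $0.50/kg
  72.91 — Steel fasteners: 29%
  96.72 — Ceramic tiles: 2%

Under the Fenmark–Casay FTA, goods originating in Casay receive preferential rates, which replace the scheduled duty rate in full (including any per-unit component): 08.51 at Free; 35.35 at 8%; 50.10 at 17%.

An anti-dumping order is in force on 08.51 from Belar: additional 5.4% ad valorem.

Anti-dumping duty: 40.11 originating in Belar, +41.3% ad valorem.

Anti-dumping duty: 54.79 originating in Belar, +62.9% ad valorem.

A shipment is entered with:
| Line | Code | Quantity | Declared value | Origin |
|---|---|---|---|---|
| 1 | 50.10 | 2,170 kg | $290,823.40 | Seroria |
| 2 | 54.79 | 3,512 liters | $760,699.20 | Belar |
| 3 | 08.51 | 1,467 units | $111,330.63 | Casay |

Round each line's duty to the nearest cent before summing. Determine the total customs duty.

Line 1 (50.10, Seroria, 2,170 kg, $290,823.40):
Base rate for 50.10 is 19.5%.
50.10 has an FTA preferential rate, but origin Seroria is not Casay; base rate stands.
Duty = $290,823.40 × 19.5% = $56,710.56.
Line 2 (54.79, Belar, 3,512 liters, $760,699.20):
Base rate for 54.79 is 8.5% + $1.89/liter.
Additional duty on 54.79 from Belar: +62.9%. Applied ad valorem rate: 8.5% + 62.9% = 71.4%.
Duty = $760,699.20 × 71.4% + 3,512 × $1.89 = $549,776.91.
Line 3 (08.51, Casay, 1,467 units, $111,330.63):
Base rate for 08.51 is 6.5% + $3.91/unit.
Origin Casay qualifies under the Fenmark–Casay agreement and 08.51 is covered: preferential rate Free applies instead.
The additional-duty order on 08.51 targets Belar, not Casay; it does not apply.
Duty = $111,330.63 × 0% = $0.00.
Total = $56,710.56 + $549,776.91 + $0.00 = $606,487.47.

$606,487.47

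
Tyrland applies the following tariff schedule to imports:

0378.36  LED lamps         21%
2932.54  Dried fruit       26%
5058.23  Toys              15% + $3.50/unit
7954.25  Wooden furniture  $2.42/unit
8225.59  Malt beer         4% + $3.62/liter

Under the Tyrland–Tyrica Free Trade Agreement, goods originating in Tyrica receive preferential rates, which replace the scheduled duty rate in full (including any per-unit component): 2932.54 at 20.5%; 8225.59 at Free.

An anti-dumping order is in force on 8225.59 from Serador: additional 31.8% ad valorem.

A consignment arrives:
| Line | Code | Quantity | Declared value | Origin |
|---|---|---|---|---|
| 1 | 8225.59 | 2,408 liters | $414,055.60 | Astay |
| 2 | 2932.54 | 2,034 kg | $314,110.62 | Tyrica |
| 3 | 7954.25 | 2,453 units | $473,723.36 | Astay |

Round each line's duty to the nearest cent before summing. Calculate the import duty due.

Line 1 (8225.59, Astay, 2,408 liters, $414,055.60):
Base rate for 8225.59 is 4% + $3.62/liter.
8225.59 has an FTA preferential rate, but origin Astay is not Tyrica; base rate stands.
The additional-duty order on 8225.59 targets Serador, not Astay; it does not apply.
Duty = $414,055.60 × 4% + 2,408 × $3.62 = $25,279.18.
Line 2 (2932.54, Tyrica, 2,034 kg, $314,110.62):
Base rate for 2932.54 is 26%.
Origin Tyrica qualifies under the Tyrland–Tyrica agreement and 2932.54 is covered: preferential rate 20.5% applies instead.
Duty = $314,110.62 × 20.5% = $64,392.68.
Line 3 (7954.25, Astay, 2,453 units, $473,723.36):
Base rate for 7954.25 is $2.42/unit.
Duty = 2,453 × $2.42 = $5,936.26.
Total = $25,279.18 + $64,392.68 + $5,936.26 = $95,608.12.

$95,608.12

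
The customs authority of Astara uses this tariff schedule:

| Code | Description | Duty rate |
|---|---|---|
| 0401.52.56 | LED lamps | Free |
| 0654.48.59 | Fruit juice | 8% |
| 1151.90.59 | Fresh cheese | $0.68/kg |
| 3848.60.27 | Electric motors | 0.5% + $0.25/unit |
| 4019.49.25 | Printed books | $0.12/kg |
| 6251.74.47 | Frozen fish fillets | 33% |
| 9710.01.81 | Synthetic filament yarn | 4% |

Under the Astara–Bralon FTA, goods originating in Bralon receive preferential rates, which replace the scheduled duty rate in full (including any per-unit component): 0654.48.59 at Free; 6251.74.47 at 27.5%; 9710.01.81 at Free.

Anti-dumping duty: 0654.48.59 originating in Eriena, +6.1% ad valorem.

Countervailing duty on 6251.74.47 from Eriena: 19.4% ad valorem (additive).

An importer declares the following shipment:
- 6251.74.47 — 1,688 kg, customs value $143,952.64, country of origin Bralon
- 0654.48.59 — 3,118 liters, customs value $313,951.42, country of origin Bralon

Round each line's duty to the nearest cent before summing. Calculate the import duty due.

$39,586.98

Line 1 (6251.74.47, Bralon, 1,688 kg, $143,952.64):
Base rate for 6251.74.47 is 33%.
Origin Bralon qualifies under the Astara–Bralon agreement and 6251.74.47 is covered: preferential rate 27.5% applies instead.
The additional-duty order on 6251.74.47 targets Eriena, not Bralon; it does not apply.
Duty = $143,952.64 × 27.5% = $39,586.98.
Line 2 (0654.48.59, Bralon, 3,118 liters, $313,951.42):
Base rate for 0654.48.59 is 8%.
Origin Bralon qualifies under the Astara–Bralon agreement and 0654.48.59 is covered: preferential rate Free applies instead.
The additional-duty order on 0654.48.59 targets Eriena, not Bralon; it does not apply.
Duty = $313,951.42 × 0% = $0.00.
Total = $39,586.98 + $0.00 = $39,586.98.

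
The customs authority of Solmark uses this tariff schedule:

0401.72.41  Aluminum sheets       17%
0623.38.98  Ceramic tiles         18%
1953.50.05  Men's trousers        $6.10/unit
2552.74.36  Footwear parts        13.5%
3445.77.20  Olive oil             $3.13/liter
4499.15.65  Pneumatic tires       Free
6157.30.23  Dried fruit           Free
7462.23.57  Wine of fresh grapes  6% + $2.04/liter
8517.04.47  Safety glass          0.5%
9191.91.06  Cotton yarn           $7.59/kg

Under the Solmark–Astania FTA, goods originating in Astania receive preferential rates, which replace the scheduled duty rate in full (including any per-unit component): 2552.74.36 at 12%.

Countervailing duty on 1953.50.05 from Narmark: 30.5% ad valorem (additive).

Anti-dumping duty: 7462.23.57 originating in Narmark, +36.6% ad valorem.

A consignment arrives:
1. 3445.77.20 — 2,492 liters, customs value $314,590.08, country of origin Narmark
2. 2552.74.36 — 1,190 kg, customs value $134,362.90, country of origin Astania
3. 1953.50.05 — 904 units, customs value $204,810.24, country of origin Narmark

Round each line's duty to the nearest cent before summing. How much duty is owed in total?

$91,905.03

Line 1 (3445.77.20, Narmark, 2,492 liters, $314,590.08):
Base rate for 3445.77.20 is $3.13/liter.
Duty = 2,492 × $3.13 = $7,799.96.
Line 2 (2552.74.36, Astania, 1,190 kg, $134,362.90):
Base rate for 2552.74.36 is 13.5%.
Origin Astania qualifies under the Solmark–Astania agreement and 2552.74.36 is covered: preferential rate 12% applies instead.
Duty = $134,362.90 × 12% = $16,123.55.
Line 3 (1953.50.05, Narmark, 904 units, $204,810.24):
Base rate for 1953.50.05 is $6.10/unit.
Additional duty on 1953.50.05 from Narmark: +30.5% ad valorem. Applied ad valorem rate = 30.5%.
Duty = $204,810.24 × 30.5% + 904 × $6.10 = $67,981.52.
Total = $7,799.96 + $16,123.55 + $67,981.52 = $91,905.03.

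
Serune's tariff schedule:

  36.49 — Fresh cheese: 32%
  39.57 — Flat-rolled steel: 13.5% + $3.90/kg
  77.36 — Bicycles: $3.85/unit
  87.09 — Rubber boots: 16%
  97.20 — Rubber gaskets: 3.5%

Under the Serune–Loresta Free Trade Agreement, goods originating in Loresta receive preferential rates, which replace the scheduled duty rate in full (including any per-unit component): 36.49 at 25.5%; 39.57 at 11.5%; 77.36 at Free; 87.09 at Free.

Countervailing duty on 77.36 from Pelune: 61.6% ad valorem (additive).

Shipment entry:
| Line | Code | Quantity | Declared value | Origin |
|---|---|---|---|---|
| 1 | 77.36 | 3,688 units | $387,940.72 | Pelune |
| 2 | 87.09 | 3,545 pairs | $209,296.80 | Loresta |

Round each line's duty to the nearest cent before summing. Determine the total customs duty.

$253,170.28

Line 1 (77.36, Pelune, 3,688 units, $387,940.72):
Base rate for 77.36 is $3.85/unit.
77.36 has an FTA preferential rate, but origin Pelune is not Loresta; base rate stands.
Additional duty on 77.36 from Pelune: +61.6% ad valorem. Applied ad valorem rate = 61.6%.
Duty = $387,940.72 × 61.6% + 3,688 × $3.85 = $253,170.28.
Line 2 (87.09, Loresta, 3,545 pairs, $209,296.80):
Base rate for 87.09 is 16%.
Origin Loresta qualifies under the Serune–Loresta agreement and 87.09 is covered: preferential rate Free applies instead.
Duty = $209,296.80 × 0% = $0.00.
Total = $253,170.28 + $0.00 = $253,170.28.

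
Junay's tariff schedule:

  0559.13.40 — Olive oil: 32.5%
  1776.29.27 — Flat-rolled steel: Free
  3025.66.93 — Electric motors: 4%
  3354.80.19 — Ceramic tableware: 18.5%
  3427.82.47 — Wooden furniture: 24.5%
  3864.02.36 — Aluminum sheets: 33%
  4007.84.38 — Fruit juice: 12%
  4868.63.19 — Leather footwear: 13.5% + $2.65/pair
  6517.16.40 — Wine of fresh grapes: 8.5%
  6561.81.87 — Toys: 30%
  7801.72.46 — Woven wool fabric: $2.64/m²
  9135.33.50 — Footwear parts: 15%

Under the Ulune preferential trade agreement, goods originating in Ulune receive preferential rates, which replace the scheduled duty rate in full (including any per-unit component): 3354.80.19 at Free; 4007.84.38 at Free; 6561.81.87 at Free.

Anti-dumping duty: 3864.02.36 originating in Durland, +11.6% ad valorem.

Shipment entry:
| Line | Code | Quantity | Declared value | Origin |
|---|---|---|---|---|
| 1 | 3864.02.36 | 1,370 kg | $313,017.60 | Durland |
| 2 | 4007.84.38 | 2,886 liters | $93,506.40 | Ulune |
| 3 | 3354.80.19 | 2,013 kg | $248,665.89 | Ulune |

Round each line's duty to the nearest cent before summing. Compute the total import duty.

Line 1 (3864.02.36, Durland, 1,370 kg, $313,017.60):
Base rate for 3864.02.36 is 33%.
Additional duty on 3864.02.36 from Durland: +11.6%. Applied ad valorem rate: 33% + 11.6% = 44.6%.
Duty = $313,017.60 × 44.6% = $139,605.85.
Line 2 (4007.84.38, Ulune, 2,886 liters, $93,506.40):
Base rate for 4007.84.38 is 12%.
Origin Ulune qualifies under the Junay–Ulune agreement and 4007.84.38 is covered: preferential rate Free applies instead.
Duty = $93,506.40 × 0% = $0.00.
Line 3 (3354.80.19, Ulune, 2,013 kg, $248,665.89):
Base rate for 3354.80.19 is 18.5%.
Origin Ulune qualifies under the Junay–Ulune agreement and 3354.80.19 is covered: preferential rate Free applies instead.
Duty = $248,665.89 × 0% = $0.00.
Total = $139,605.85 + $0.00 + $0.00 = $139,605.85.

$139,605.85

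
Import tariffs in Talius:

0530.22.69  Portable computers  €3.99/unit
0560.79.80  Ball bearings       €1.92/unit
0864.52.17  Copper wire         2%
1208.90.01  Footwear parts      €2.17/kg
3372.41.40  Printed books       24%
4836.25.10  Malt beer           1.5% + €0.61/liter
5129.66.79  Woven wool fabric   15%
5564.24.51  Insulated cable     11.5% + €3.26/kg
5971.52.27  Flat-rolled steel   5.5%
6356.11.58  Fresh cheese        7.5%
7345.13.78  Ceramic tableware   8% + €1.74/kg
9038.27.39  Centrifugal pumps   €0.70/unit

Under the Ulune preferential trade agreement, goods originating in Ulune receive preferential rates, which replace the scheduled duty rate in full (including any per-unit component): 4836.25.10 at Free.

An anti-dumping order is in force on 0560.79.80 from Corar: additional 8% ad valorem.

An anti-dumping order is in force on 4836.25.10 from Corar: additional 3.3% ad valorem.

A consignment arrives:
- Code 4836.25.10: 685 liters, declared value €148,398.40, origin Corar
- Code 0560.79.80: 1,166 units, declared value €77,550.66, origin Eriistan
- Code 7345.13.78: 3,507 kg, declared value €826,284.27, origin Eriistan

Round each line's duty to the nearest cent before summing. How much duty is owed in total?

Line 1 (4836.25.10, Corar, 685 liters, €148,398.40):
Base rate for 4836.25.10 is 1.5% + €0.61/liter.
4836.25.10 has an FTA preferential rate, but origin Corar is not Ulune; base rate stands.
Additional duty on 4836.25.10 from Corar: +3.3%. Applied ad valorem rate: 1.5% + 3.3% = 4.8%.
Duty = €148,398.40 × 4.8% + 685 × €0.61 = €7,540.97.
Line 2 (0560.79.80, Eriistan, 1,166 units, €77,550.66):
Base rate for 0560.79.80 is €1.92/unit.
The additional-duty order on 0560.79.80 targets Corar, not Eriistan; it does not apply.
Duty = 1,166 × €1.92 = €2,238.72.
Line 3 (7345.13.78, Eriistan, 3,507 kg, €826,284.27):
Base rate for 7345.13.78 is 8% + €1.74/kg.
Duty = €826,284.27 × 8% + 3,507 × €1.74 = €72,204.92.
Total = €7,540.97 + €2,238.72 + €72,204.92 = €81,984.61.

€81,984.61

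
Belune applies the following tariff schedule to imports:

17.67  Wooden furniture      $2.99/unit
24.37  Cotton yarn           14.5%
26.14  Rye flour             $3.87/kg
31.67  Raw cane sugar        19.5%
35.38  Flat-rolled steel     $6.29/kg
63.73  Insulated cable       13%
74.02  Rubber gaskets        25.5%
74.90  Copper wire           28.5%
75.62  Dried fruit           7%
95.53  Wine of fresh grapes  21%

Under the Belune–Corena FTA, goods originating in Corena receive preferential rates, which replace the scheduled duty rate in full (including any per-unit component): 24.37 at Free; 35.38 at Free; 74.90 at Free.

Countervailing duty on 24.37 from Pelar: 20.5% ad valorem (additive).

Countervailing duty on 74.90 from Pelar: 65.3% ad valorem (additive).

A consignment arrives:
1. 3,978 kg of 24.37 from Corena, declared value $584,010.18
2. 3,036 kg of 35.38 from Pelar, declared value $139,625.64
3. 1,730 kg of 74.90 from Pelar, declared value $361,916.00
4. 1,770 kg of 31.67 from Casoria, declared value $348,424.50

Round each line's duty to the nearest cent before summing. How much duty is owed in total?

Line 1 (24.37, Corena, 3,978 kg, $584,010.18):
Base rate for 24.37 is 14.5%.
Origin Corena qualifies under the Belune–Corena agreement and 24.37 is covered: preferential rate Free applies instead.
The additional-duty order on 24.37 targets Pelar, not Corena; it does not apply.
Duty = $584,010.18 × 0% = $0.00.
Line 2 (35.38, Pelar, 3,036 kg, $139,625.64):
Base rate for 35.38 is $6.29/kg.
35.38 has an FTA preferential rate, but origin Pelar is not Corena; base rate stands.
Duty = 3,036 × $6.29 = $19,096.44.
Line 3 (74.90, Pelar, 1,730 kg, $361,916.00):
Base rate for 74.90 is 28.5%.
74.90 has an FTA preferential rate, but origin Pelar is not Corena; base rate stands.
Additional duty on 74.90 from Pelar: +65.3%. Applied ad valorem rate: 28.5% + 65.3% = 93.8%.
Duty = $361,916.00 × 93.8% = $339,477.21.
Line 4 (31.67, Casoria, 1,770 kg, $348,424.50):
Base rate for 31.67 is 19.5%.
Duty = $348,424.50 × 19.5% = $67,942.78.
Total = $0.00 + $19,096.44 + $339,477.21 + $67,942.78 = $426,516.43.

$426,516.43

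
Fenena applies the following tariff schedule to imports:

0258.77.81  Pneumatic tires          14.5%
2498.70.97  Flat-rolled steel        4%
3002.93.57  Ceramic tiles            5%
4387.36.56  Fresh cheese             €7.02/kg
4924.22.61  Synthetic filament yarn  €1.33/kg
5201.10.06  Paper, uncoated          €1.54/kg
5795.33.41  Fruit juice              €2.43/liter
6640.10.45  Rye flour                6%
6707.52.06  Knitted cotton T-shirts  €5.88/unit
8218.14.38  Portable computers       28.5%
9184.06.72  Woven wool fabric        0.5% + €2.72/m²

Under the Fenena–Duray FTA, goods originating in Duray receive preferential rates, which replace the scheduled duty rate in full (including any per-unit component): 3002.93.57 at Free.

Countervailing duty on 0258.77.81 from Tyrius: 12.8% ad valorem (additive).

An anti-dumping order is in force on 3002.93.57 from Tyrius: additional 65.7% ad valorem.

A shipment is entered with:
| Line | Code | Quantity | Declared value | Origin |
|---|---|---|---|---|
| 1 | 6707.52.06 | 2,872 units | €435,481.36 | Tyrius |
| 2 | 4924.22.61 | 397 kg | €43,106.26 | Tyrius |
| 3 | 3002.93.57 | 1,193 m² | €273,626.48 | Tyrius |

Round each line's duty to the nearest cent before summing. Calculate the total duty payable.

€210,869.29

Line 1 (6707.52.06, Tyrius, 2,872 units, €435,481.36):
Base rate for 6707.52.06 is €5.88/unit.
Duty = 2,872 × €5.88 = €16,887.36.
Line 2 (4924.22.61, Tyrius, 397 kg, €43,106.26):
Base rate for 4924.22.61 is €1.33/kg.
Duty = 397 × €1.33 = €528.01.
Line 3 (3002.93.57, Tyrius, 1,193 m², €273,626.48):
Base rate for 3002.93.57 is 5%.
3002.93.57 has an FTA preferential rate, but origin Tyrius is not Duray; base rate stands.
Additional duty on 3002.93.57 from Tyrius: +65.7%. Applied ad valorem rate: 5% + 65.7% = 70.7%.
Duty = €273,626.48 × 70.7% = €193,453.92.
Total = €16,887.36 + €528.01 + €193,453.92 = €210,869.29.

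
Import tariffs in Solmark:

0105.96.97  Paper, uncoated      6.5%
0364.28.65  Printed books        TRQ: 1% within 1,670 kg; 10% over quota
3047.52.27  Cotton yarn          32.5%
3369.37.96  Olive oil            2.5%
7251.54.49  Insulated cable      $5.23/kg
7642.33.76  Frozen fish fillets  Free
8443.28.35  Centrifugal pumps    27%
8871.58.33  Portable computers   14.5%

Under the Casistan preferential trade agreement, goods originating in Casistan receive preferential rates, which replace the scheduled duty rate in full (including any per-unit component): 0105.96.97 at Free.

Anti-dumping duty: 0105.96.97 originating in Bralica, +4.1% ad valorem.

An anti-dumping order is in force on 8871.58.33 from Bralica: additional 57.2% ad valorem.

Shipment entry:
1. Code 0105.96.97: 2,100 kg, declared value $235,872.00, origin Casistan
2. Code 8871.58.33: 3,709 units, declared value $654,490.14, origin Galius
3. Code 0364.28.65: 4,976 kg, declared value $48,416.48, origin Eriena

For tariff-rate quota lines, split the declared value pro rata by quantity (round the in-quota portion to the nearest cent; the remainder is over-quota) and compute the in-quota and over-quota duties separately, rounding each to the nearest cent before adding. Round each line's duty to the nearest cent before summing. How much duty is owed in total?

$98,280.30

Line 1 (0105.96.97, Casistan, 2,100 kg, $235,872.00):
Base rate for 0105.96.97 is 6.5%.
Origin Casistan qualifies under the Solmark–Casistan agreement and 0105.96.97 is covered: preferential rate Free applies instead.
The additional-duty order on 0105.96.97 targets Bralica, not Casistan; it does not apply.
Duty = $235,872.00 × 0% = $0.00.
Line 2 (8871.58.33, Galius, 3,709 units, $654,490.14):
Base rate for 8871.58.33 is 14.5%.
The additional-duty order on 8871.58.33 targets Bralica, not Galius; it does not apply.
Duty = $654,490.14 × 14.5% = $94,901.07.
Line 3 (0364.28.65, Eriena, 4,976 kg, $48,416.48):
Code 0364.28.65 is under a tariff-rate quota (threshold 1,670 kg). In-quota: 1,670 kg at 1%; over-quota: 3,306 kg at 10%.
Pro-rata value split: in-quota = $48,416.48 × 1,670/4,976 = $16,249.10; over-quota = $48,416.48 − $16,249.10 = $32,167.38.
In-quota duty = $16,249.10 × 1% = $162.49. Over-quota duty = $32,167.38 × 10% = $3,216.74.
Line duty = $162.49 + $3,216.74 = $3,379.23.
Total = $0.00 + $94,901.07 + $3,379.23 = $98,280.30.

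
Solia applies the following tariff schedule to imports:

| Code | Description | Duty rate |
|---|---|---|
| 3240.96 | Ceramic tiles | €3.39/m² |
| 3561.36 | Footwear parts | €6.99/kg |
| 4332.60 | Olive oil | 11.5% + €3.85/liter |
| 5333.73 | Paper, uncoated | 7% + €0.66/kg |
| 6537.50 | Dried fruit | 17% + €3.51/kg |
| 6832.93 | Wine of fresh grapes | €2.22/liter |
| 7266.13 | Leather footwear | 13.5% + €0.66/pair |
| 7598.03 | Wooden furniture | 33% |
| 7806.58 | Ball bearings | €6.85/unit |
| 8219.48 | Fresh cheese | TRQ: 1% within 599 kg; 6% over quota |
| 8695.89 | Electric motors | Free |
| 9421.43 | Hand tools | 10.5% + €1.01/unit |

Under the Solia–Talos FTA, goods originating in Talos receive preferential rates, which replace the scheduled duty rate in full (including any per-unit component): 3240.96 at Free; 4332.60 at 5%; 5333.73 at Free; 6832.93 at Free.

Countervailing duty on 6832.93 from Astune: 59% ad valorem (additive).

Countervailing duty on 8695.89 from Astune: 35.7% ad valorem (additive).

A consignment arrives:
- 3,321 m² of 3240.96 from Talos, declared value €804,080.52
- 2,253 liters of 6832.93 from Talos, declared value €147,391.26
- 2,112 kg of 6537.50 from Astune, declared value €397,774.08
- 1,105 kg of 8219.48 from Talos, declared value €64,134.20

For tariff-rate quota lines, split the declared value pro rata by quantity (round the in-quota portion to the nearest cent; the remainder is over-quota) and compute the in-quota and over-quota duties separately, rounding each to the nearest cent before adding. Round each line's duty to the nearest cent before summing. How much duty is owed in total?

Line 1 (3240.96, Talos, 3,321 m², €804,080.52):
Base rate for 3240.96 is €3.39/m².
Origin Talos qualifies under the Solia–Talos agreement and 3240.96 is covered: preferential rate Free applies instead.
Duty = €804,080.52 × 0% = €0.00.
Line 2 (6832.93, Talos, 2,253 liters, €147,391.26):
Base rate for 6832.93 is €2.22/liter.
Origin Talos qualifies under the Solia–Talos agreement and 6832.93 is covered: preferential rate Free applies instead.
The additional-duty order on 6832.93 targets Astune, not Talos; it does not apply.
Duty = €147,391.26 × 0% = €0.00.
Line 3 (6537.50, Astune, 2,112 kg, €397,774.08):
Base rate for 6537.50 is 17% + €3.51/kg.
Duty = €397,774.08 × 17% + 2,112 × €3.51 = €75,034.71.
Line 4 (8219.48, Talos, 1,105 kg, €64,134.20):
Code 8219.48 is under a tariff-rate quota (threshold 599 kg). In-quota: 599 kg at 1%; over-quota: 506 kg at 6%.
Pro-rata value split: in-quota = €64,134.20 × 599/1,105 = €34,765.96; over-quota = €64,134.20 − €34,765.96 = €29,368.24.
In-quota duty = €34,765.96 × 1% = €347.66. Over-quota duty = €29,368.24 × 6% = €1,762.09.
Line duty = €347.66 + €1,762.09 = €2,109.75.
Total = €0.00 + €0.00 + €75,034.71 + €2,109.75 = €77,144.46.

€77,144.46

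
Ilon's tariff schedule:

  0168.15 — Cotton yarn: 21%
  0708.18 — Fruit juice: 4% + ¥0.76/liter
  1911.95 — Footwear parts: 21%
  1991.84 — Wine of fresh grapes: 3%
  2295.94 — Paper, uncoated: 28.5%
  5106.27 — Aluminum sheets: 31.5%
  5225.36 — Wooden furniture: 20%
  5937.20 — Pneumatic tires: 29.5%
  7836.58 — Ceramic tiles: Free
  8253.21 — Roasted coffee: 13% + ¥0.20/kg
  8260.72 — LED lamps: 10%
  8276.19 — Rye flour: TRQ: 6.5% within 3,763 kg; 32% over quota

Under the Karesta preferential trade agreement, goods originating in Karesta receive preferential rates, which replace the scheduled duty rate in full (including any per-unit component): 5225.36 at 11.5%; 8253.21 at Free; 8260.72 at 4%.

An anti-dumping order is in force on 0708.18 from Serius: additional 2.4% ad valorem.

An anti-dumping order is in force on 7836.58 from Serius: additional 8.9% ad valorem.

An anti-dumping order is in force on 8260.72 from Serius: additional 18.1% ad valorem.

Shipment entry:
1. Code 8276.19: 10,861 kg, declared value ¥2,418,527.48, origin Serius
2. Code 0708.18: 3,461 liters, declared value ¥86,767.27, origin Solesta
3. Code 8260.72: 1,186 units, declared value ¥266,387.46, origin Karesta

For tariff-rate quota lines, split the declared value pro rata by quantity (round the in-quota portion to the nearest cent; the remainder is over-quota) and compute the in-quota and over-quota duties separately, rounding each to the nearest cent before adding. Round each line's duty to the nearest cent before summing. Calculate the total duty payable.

Line 1 (8276.19, Serius, 10,861 kg, ¥2,418,527.48):
Code 8276.19 is under a tariff-rate quota (threshold 3,763 kg). In-quota: 3,763 kg at 6.5%; over-quota: 7,098 kg at 32%.
Pro-rata value split: in-quota = ¥2,418,527.48 × 3,763/10,861 = ¥837,944.84; over-quota = ¥2,418,527.48 − ¥837,944.84 = ¥1,580,582.64.
In-quota duty = ¥837,944.84 × 6.5% = ¥54,466.41. Over-quota duty = ¥1,580,582.64 × 32% = ¥505,786.44.
Line duty = ¥54,466.41 + ¥505,786.44 = ¥560,252.85.
Line 2 (0708.18, Solesta, 3,461 liters, ¥86,767.27):
Base rate for 0708.18 is 4% + ¥0.76/liter.
The additional-duty order on 0708.18 targets Serius, not Solesta; it does not apply.
Duty = ¥86,767.27 × 4% + 3,461 × ¥0.76 = ¥6,101.05.
Line 3 (8260.72, Karesta, 1,186 units, ¥266,387.46):
Base rate for 8260.72 is 10%.
Origin Karesta qualifies under the Ilon–Karesta agreement and 8260.72 is covered: preferential rate 4% applies instead.
The additional-duty order on 8260.72 targets Serius, not Karesta; it does not apply.
Duty = ¥266,387.46 × 4% = ¥10,655.50.
Total = ¥560,252.85 + ¥6,101.05 + ¥10,655.50 = ¥577,009.40.

¥577,009.40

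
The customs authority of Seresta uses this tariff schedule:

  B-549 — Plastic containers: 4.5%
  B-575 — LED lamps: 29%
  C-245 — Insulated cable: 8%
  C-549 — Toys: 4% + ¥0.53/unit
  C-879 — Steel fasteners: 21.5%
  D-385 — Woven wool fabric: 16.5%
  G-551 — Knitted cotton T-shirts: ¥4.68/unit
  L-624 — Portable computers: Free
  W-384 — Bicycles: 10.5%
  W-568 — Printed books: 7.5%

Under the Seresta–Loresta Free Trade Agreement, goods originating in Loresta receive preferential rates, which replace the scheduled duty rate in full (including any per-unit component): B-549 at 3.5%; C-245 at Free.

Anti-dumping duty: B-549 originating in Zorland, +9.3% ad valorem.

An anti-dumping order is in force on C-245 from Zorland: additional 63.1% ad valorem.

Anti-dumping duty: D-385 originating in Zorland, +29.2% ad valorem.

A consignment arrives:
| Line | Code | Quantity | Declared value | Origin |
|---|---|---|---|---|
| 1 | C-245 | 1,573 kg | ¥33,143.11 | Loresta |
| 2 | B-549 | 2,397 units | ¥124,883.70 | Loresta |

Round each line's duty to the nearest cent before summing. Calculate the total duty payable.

¥4,370.93

Line 1 (C-245, Loresta, 1,573 kg, ¥33,143.11):
Base rate for C-245 is 8%.
Origin Loresta qualifies under the Seresta–Loresta agreement and C-245 is covered: preferential rate Free applies instead.
The additional-duty order on C-245 targets Zorland, not Loresta; it does not apply.
Duty = ¥33,143.11 × 0% = ¥0.00.
Line 2 (B-549, Loresta, 2,397 units, ¥124,883.70):
Base rate for B-549 is 4.5%.
Origin Loresta qualifies under the Seresta–Loresta agreement and B-549 is covered: preferential rate 3.5% applies instead.
The additional-duty order on B-549 targets Zorland, not Loresta; it does not apply.
Duty = ¥124,883.70 × 3.5% = ¥4,370.93.
Total = ¥0.00 + ¥4,370.93 = ¥4,370.93.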